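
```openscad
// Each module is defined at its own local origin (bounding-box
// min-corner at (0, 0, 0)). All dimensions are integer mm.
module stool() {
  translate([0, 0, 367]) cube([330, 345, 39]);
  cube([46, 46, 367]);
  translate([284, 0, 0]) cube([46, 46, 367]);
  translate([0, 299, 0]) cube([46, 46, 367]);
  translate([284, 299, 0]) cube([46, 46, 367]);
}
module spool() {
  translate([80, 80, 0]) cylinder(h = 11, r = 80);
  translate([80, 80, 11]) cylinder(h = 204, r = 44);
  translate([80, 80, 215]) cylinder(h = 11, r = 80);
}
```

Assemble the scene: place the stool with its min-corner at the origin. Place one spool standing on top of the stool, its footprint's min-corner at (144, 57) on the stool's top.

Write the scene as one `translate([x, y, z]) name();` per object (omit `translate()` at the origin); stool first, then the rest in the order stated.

stool();
translate([144, 57, 406]) spool();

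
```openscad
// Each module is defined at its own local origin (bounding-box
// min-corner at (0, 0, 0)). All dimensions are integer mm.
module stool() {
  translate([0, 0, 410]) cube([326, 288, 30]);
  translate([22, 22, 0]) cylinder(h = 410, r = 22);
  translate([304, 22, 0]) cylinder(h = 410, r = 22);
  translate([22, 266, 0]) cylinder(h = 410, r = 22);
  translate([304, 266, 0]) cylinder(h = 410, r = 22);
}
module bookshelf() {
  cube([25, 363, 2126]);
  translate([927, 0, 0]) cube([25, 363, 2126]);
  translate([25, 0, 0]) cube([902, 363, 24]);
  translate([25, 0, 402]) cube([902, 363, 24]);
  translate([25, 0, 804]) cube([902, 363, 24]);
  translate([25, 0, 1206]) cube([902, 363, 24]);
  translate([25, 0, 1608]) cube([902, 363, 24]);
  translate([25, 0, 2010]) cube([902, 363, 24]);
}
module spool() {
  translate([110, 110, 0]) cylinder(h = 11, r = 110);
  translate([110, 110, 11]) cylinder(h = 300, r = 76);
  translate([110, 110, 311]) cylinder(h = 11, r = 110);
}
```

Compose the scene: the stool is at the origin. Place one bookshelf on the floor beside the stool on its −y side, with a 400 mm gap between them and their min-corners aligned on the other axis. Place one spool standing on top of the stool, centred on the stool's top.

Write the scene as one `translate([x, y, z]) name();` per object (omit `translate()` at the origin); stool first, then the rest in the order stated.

stool();
translate([0, -763, 0]) bookshelf();
translate([53, 34, 440]) spool();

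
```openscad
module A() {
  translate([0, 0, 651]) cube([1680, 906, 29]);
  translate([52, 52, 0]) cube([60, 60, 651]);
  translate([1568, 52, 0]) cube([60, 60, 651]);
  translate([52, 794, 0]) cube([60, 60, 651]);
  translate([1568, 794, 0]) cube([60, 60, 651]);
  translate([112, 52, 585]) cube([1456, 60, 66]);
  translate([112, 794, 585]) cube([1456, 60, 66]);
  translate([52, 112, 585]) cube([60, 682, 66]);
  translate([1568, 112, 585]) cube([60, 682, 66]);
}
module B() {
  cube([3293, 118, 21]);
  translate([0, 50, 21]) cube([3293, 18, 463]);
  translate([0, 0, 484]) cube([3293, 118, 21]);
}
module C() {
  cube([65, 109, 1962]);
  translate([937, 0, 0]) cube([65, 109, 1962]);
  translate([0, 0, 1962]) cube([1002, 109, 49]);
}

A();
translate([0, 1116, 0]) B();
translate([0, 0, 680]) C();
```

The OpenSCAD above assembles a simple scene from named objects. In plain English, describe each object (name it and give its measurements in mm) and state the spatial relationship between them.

A is a rectangular dining table. The top is 1680×906×29 mm with its upper surface at z = 680 mm. It stands on four 60×60 mm square legs, each inset 52 mm from the nearest pair of top edges, running from the floor to the underside of the top. Four apron rails, 60 mm thick and 66 mm tall, run between adjacent legs with their top edges flush with the underside of the top and their outer faces flush with the legs' outer faces.

B is an I-beam lying along x, 3293 mm long. Overall section height 505 mm. Two flanges 118 mm wide (y) and 21 mm thick, one on the floor and one at the top; a web 18 mm thick runs between them, centred on the flange width.

C is a rectangular door frame: two vertical jambs of 65×109 mm section, 1962 mm tall, with a clear opening 872 mm wide between their inner faces. A header 49 mm tall and 109 mm deep lies on top of the jambs and spans the full outside width.

The I-beam is on the floor beside the table on its +y side. The door frame is on top of the table.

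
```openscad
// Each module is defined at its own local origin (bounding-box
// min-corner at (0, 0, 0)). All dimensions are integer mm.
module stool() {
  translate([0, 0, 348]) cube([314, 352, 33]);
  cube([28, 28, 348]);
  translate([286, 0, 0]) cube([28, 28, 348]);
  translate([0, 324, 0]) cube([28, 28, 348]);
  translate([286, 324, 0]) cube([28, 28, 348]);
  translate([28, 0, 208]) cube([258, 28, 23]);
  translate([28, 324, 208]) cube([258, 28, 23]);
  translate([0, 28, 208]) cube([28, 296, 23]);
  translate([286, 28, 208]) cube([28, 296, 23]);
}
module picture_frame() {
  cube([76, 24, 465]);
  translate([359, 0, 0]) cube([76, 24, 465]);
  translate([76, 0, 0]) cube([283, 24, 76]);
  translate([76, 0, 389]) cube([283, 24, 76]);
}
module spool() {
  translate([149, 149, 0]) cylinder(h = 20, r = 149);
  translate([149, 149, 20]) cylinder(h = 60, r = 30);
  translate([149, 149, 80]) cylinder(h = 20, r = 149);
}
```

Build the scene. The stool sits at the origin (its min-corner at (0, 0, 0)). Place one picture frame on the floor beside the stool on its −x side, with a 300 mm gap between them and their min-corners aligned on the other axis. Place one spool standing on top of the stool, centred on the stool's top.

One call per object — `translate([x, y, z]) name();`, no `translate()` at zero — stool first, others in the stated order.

stool();
translate([-735, 0, 0]) picture_frame();
translate([8, 27, 381]) spool();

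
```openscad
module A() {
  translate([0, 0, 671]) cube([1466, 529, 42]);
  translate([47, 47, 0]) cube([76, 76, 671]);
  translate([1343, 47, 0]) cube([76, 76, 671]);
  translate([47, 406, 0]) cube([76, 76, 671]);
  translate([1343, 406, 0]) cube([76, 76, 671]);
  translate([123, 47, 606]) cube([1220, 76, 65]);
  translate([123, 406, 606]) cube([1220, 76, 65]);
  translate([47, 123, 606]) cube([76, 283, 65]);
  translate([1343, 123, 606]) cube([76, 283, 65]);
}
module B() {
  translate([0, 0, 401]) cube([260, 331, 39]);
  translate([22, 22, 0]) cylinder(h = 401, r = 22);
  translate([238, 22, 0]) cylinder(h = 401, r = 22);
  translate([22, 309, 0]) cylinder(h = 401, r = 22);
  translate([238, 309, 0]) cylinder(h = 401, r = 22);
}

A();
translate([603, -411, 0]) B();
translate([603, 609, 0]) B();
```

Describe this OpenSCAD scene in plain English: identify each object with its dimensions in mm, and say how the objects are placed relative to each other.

A is a table with a 1466×529 mm rectangular top, 42 mm thick, top surface at z = 713 mm, supported by four 76×76 mm square legs, each inset 47 mm from the nearest pair of top edges, running from the floor. Four apron rails, 76 mm thick and 65 mm tall, run between adjacent legs with their top edges flush with the underside of the top and their outer faces flush with the legs' outer faces.

B is a simple wooden stool: a rectangular seat 260 mm (x) by 331 mm (y), 39 mm thick, top face at z = 440 mm, on four round legs, each 44 mm in diameter. The legs rest on z = 0, each leg's axis is inset half a diameter from the nearest pair of seat edges (so the leg's bounding box is flush with the corner).

Two stools sit around the table at the −y, +y sides.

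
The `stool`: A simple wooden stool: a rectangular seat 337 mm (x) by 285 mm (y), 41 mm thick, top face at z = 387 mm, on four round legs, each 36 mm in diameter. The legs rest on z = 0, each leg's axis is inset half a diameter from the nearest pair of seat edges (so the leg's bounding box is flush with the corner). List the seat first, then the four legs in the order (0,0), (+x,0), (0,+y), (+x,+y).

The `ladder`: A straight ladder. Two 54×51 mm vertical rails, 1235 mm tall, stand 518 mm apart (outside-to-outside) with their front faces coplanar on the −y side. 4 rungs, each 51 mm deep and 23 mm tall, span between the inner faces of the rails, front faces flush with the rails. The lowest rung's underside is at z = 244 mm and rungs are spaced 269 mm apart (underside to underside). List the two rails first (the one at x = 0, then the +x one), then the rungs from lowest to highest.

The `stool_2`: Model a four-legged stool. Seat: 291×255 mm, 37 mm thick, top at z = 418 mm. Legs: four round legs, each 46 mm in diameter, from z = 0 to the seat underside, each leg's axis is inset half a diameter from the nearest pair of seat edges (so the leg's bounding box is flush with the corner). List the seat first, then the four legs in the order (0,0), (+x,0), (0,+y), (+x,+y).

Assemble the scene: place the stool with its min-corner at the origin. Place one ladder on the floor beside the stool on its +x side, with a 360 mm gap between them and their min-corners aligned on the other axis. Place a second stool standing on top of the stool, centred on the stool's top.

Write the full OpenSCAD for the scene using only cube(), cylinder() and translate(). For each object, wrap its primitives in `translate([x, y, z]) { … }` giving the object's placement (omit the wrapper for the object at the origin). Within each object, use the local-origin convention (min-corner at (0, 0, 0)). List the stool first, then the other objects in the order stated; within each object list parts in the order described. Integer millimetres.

translate([0, 0, 346]) cube([337, 285, 41]);
translate([18, 18, 0]) cylinder(h = 346, r = 18);
translate([319, 18, 0]) cylinder(h = 346, r = 18);
translate([18, 267, 0]) cylinder(h = 346, r = 18);
translate([319, 267, 0]) cylinder(h = 346, r = 18);
translate([697, 0, 0]) {
  cube([54, 51, 1235]);
  translate([464, 0, 0]) cube([54, 51, 1235]);
  translate([54, 0, 244]) cube([410, 51, 23]);
  translate([54, 0, 513]) cube([410, 51, 23]);
  translate([54, 0, 782]) cube([410, 51, 23]);
  translate([54, 0, 1051]) cube([410, 51, 23]);
}
translate([23, 15, 387]) {
  translate([0, 0, 381]) cube([291, 255, 37]);
  translate([23, 23, 0]) cylinder(h = 381, r = 23);
  translate([268, 23, 0]) cylinder(h = 381, r = 23);
  translate([23, 232, 0]) cylinder(h = 381, r = 23);
  translate([268, 232, 0]) cylinder(h = 381, r = 23);
}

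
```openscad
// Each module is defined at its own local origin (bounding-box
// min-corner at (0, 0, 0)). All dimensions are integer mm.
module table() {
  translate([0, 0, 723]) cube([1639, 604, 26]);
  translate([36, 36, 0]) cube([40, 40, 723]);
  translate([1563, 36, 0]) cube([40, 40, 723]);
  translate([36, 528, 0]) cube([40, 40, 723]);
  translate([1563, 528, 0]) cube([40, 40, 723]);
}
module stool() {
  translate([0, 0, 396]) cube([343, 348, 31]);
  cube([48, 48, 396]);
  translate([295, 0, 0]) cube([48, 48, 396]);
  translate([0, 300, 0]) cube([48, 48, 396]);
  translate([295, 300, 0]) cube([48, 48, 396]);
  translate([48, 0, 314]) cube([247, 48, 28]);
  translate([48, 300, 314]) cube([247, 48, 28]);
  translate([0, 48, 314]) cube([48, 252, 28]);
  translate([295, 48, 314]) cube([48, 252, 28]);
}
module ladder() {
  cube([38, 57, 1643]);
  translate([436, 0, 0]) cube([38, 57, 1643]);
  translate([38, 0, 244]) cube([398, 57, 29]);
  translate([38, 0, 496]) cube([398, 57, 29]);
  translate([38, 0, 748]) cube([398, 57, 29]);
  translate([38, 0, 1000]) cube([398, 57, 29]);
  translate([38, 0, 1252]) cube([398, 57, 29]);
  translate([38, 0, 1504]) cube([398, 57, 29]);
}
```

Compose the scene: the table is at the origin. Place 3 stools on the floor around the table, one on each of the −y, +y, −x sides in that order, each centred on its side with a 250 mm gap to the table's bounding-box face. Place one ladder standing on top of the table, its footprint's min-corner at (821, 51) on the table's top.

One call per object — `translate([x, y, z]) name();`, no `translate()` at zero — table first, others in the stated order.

table();
translate([648, -598, 0]) stool();
translate([648, 854, 0]) stool();
translate([-593, 128, 0]) stool();
translate([821, 51, 749]) ladder();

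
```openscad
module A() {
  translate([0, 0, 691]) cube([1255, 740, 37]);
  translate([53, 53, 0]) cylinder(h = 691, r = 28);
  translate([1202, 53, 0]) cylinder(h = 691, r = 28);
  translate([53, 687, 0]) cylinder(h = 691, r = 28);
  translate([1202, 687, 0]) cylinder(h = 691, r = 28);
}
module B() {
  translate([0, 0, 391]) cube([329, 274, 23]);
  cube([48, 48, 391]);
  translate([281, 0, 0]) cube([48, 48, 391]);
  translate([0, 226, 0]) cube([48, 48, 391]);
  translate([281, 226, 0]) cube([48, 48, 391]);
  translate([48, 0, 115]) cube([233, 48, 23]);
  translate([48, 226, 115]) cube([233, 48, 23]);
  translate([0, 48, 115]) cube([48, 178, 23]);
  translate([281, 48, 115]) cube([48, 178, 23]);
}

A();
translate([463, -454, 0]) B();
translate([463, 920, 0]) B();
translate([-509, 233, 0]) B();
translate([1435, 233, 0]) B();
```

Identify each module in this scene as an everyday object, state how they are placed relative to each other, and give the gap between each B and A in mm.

A is a table. B is a stool. Four stools sit around the table at the −y, +y, −x, +x sides. The gap between each stool and the table is 180 mm.

Each stool's nearest face is 180 mm from the table's bounding box.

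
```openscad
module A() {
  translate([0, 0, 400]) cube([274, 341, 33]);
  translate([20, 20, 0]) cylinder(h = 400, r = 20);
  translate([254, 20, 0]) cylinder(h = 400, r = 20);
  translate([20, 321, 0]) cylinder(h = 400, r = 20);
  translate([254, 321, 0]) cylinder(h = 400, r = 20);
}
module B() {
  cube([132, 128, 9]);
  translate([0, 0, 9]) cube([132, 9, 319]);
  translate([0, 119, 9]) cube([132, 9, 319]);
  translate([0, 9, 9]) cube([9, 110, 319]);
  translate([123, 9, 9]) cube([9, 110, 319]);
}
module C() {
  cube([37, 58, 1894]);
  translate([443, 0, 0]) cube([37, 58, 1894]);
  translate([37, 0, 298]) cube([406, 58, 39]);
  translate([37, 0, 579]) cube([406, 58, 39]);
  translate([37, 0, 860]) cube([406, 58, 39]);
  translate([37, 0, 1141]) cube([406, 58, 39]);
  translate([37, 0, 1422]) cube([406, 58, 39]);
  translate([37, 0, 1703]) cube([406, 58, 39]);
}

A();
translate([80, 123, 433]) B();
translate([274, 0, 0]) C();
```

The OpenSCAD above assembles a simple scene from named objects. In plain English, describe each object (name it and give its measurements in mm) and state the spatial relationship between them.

A is a four-legged stool. The seat is a 274×341×33 mm slab whose top surface is at z = 433 mm; four round legs, each 40 mm in diameter, run from the floor (z = 0) to the underside of the seat, each leg's axis is inset half a diameter from the nearest pair of seat edges (so the leg's bounding box is flush with the corner).

B is an open storage box with external size 132×128×328 mm and wall thickness 9 mm (the base is also 9 mm thick). The base covers the whole footprint; the four walls stand on the base, with the y-facing walls full-width and the x-facing walls fitting between their inner faces.

C is a wooden ladder with two side rails of 37×58 mm section and 1894 mm height, set 480 mm apart overall. Between them run 6 rectangular rungs (58 mm deep, 39 mm thick), front faces flush with the rails' −y face. The bottom of the first rung is 298 mm above the floor and each subsequent rung is 281 mm higher than the one below.

The open box is on top of the stool. The ladder is against the stool's +x side, with their −y faces flush.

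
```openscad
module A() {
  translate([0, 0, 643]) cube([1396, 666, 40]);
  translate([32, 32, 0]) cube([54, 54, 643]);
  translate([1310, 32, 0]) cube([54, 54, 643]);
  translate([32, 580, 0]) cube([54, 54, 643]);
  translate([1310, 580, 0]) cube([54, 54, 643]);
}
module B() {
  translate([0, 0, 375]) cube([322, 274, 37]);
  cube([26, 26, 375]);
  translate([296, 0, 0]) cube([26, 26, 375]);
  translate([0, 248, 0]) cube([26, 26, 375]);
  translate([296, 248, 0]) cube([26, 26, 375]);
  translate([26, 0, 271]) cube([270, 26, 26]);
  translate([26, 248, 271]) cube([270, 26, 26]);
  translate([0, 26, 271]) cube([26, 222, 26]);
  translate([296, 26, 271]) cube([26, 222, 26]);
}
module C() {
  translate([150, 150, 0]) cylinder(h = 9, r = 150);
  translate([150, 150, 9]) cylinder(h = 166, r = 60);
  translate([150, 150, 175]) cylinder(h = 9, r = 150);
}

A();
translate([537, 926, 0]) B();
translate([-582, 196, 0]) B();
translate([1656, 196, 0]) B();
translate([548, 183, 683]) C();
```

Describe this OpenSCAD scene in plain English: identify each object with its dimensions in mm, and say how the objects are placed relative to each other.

A is a rectangular dining table. The top is 1396×666×40 mm with its upper surface at z = 683 mm. It stands on four 54×54 mm square legs, each inset 32 mm from the nearest pair of top edges, running from the floor to the underside of the top.

B is a four-legged stool. The seat is a 322×274×37 mm slab whose top surface is at z = 412 mm; four square legs, each 26×26 mm in cross-section, run from the floor (z = 0) to the underside of the seat, each flush with a corner of the seat. Four stretchers, 26 mm wide and 26 mm tall, connect adjacent legs with their undersides at z = 271 mm, each running between the inner faces of the legs it joins and aligned with the legs' outer faces on the other axis.

C is a spool: two coaxial disc flanges of radius 150 mm and thickness 9 mm, joined by a core cylinder of radius 60 mm and height 166 mm. The lower flange rests on z = 0 and the three cylinders share a vertical axis.

Three stools sit around the table at the +y, −x, +x sides. The spool is on top of the table, centred.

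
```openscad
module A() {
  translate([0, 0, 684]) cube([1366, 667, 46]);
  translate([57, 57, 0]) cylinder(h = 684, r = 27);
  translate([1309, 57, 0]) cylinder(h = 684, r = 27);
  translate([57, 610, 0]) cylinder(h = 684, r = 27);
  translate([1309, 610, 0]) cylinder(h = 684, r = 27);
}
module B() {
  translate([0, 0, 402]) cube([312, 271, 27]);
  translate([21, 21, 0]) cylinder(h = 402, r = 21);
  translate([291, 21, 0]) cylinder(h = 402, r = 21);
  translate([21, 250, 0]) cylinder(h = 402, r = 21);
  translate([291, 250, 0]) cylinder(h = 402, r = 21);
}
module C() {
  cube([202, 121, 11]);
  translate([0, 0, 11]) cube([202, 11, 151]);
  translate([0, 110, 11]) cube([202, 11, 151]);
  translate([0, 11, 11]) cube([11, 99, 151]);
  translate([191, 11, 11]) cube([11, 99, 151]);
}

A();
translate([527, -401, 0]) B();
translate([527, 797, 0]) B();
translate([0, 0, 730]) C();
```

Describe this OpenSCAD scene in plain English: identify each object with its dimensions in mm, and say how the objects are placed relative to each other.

A is a rectangular dining table. The top is 1366×667×46 mm with its upper surface at z = 730 mm. It stands on four round legs of 54 mm diameter, each leg's bounding box inset 30 mm from the nearest pair of top edges, running from the floor to the underside of the top.

B is a four-legged stool. The seat is 312×271 mm, 27 mm thick, top at z = 429 mm. It stands on four round legs, each 42 mm in diameter, from z = 0 to the seat underside, each leg's axis is inset half a diameter from the nearest pair of seat edges (so the leg's bounding box is flush with the corner).

C is an open storage box with external size 202×121×162 mm and wall thickness 11 mm (the base is also 11 mm thick). The base covers the whole footprint; the four walls stand on the base, with the y-facing walls full-width and the x-facing walls fitting between their inner faces.

Two stools sit around the table at the −y, +y sides. The open box is on top of the table.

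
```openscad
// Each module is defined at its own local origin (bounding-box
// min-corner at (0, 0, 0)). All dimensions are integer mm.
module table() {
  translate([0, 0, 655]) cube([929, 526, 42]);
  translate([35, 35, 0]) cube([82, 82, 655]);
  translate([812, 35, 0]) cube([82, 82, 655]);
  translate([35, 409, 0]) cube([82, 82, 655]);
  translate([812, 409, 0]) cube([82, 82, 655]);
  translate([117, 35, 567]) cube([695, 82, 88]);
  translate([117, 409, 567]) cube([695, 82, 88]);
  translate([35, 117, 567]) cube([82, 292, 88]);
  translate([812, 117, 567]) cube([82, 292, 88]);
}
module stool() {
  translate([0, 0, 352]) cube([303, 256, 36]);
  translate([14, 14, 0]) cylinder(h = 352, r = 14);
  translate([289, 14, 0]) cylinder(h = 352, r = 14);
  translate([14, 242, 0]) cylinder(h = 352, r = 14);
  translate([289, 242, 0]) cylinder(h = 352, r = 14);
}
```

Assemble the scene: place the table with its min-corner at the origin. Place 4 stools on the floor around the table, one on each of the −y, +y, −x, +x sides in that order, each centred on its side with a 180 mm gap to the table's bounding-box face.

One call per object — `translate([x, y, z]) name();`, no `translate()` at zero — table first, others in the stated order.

table();
translate([313, -436, 0]) stool();
translate([313, 706, 0]) stool();
translate([-483, 135, 0]) stool();
translate([1109, 135, 0]) stool();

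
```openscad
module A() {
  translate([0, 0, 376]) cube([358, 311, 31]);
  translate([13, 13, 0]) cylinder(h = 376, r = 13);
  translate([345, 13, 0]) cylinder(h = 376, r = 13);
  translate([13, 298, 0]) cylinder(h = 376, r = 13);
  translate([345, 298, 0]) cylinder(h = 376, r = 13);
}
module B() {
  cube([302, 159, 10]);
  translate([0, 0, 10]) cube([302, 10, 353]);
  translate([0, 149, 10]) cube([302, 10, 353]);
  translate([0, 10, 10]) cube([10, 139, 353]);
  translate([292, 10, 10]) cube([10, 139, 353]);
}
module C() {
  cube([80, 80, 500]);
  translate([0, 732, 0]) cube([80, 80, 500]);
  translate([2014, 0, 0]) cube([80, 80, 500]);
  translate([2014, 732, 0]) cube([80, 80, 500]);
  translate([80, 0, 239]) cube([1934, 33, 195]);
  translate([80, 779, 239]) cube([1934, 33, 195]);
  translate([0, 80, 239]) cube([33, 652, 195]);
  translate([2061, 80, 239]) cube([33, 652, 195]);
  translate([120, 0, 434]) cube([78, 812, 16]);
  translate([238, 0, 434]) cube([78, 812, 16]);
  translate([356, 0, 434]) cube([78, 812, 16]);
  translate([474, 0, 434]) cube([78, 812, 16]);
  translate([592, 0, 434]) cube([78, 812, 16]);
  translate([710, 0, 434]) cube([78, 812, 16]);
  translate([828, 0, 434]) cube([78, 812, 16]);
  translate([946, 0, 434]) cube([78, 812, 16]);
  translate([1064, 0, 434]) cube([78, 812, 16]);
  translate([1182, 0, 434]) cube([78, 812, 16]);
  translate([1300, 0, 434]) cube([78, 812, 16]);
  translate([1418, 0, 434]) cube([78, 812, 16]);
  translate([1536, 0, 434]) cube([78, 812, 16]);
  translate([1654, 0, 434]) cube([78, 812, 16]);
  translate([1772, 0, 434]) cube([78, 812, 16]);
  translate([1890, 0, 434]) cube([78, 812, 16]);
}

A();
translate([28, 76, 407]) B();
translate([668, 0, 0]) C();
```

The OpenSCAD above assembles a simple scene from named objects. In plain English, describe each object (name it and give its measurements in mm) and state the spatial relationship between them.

A is a simple wooden stool: a rectangular seat 358 mm (x) by 311 mm (y), 31 mm thick, top face at z = 407 mm, on four round legs, each 26 mm in diameter. The legs rest on z = 0, each leg's axis is inset half a diameter from the nearest pair of seat edges (so the leg's bounding box is flush with the corner).

B is an open-topped rectangular box: outside dimensions 302×159×363 mm, with a uniform wall and base thickness of 10 mm. The base is a full 302×159 slab on the floor; four walls sit on top of the base. The front and back walls (the −y and +y sides) span the full width; the two side walls fit between them.

C is a bed frame 2094 mm long (x) by 812 mm wide (y). Four 80×80 mm corner posts, 500 mm tall, at the corners of the footprint. Four rails of 33 mm thickness and 195 mm height run between adjacent posts with their undersides at z = 239 mm, their outer faces flush with the outside of the frame (the two x-running rails run between the posts' inner faces; the two y-running rails run between the posts' inner faces). 16 slats, each 78 mm wide (x) and 16 mm thick, lie across the top of the two x-running rails, running the full 812 mm width of the frame in y; the slats are evenly spaced along x between the inner faces of the end posts with equal gaps (rounded down to the nearest mm) at the −x end and between each pair — any rounding remainder accumulates at the +x end.

The open box is on top of the stool, centred. The bed frame is on the floor beside the stool on its +x side.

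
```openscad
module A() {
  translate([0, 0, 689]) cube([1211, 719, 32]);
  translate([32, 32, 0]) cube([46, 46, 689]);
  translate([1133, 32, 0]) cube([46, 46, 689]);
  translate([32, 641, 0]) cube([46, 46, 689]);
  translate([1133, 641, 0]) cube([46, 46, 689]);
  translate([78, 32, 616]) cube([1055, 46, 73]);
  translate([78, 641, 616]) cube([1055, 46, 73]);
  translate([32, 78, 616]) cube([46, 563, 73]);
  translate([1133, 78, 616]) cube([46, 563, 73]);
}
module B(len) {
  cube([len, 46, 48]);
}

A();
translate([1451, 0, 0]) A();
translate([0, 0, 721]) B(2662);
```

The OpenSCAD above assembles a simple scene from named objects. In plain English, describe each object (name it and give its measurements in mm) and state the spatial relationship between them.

A is a table: top 1211 mm (x) × 719 mm (y), 32 mm thick, upper face at z = 721 mm, on four 46×46 mm square legs, each inset 32 mm from the nearest pair of top edges, running from z = 0 to the bottom of the top. Four apron rails, 46 mm thick and 73 mm tall, run between adjacent legs with their top edges flush with the underside of the top and their outer faces flush with the legs' outer faces.

B is a rectangular beam 2662 mm long (x), 46 mm deep (y), 48 mm thick (z).

The beam spans the tops of two tables placed 240 mm apart, resting at z = 721 mm.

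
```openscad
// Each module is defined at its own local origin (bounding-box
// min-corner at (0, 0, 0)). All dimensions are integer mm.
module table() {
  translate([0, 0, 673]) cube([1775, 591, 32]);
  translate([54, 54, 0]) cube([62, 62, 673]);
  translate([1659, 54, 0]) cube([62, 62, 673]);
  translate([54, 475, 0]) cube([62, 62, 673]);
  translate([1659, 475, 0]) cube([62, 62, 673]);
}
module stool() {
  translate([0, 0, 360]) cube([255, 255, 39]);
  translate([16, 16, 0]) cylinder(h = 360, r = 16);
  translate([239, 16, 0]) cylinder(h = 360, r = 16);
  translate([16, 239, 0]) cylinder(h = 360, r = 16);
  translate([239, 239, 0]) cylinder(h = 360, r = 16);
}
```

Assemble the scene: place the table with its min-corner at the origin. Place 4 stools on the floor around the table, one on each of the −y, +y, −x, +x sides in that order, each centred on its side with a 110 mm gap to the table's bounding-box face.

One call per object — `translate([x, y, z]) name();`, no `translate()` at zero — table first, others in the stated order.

table();
translate([760, -365, 0]) stool();
translate([760, 701, 0]) stool();
translate([-365, 168, 0]) stool();
translate([1885, 168, 0]) stool();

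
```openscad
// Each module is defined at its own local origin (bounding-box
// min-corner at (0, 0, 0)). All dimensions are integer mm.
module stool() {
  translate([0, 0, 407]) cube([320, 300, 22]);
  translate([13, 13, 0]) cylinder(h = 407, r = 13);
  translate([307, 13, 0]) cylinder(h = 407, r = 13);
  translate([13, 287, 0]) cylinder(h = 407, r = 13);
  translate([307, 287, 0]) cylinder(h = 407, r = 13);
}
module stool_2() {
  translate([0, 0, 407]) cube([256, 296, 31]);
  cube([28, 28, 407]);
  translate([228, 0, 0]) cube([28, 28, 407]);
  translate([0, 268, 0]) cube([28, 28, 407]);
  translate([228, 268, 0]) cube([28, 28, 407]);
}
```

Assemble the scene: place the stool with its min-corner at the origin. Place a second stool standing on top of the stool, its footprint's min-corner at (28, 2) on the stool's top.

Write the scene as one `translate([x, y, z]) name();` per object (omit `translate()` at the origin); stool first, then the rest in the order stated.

stool();
translate([28, 2, 429]) stool_2();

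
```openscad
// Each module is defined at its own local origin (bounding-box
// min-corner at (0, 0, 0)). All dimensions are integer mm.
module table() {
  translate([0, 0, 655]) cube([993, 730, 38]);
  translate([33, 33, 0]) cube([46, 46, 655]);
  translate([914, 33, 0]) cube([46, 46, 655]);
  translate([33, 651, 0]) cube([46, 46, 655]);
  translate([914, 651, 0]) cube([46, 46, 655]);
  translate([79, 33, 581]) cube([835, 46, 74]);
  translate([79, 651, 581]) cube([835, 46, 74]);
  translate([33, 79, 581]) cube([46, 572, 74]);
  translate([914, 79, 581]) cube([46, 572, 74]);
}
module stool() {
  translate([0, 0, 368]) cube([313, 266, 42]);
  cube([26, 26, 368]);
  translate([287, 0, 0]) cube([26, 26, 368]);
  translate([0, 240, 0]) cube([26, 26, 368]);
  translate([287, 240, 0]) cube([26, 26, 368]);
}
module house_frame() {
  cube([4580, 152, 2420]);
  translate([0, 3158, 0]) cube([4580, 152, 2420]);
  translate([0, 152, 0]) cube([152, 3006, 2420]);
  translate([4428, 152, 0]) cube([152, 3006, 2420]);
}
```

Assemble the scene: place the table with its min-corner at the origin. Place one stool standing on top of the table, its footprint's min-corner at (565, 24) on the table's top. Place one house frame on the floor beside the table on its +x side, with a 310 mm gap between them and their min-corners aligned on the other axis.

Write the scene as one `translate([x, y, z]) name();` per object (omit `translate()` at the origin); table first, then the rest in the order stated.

table();
translate([565, 24, 693]) stool();
translate([1303, 0, 0]) house_frame();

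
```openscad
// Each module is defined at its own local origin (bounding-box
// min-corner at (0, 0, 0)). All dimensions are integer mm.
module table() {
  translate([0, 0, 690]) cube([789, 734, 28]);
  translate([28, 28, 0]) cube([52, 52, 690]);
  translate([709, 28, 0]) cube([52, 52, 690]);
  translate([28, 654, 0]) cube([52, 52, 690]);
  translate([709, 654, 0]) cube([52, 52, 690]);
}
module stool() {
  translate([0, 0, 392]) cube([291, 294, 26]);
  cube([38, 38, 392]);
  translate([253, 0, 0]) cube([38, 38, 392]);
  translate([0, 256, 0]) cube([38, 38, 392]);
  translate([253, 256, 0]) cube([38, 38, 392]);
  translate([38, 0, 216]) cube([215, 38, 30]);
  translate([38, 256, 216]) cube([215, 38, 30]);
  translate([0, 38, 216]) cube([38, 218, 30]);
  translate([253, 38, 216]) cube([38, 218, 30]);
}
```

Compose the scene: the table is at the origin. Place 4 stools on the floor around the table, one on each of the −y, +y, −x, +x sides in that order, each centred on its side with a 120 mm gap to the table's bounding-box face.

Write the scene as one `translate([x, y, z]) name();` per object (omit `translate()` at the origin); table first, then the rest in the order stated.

table();
translate([249, -414, 0]) stool();
translate([249, 854, 0]) stool();
translate([-411, 220, 0]) stool();
translate([909, 220, 0]) stool();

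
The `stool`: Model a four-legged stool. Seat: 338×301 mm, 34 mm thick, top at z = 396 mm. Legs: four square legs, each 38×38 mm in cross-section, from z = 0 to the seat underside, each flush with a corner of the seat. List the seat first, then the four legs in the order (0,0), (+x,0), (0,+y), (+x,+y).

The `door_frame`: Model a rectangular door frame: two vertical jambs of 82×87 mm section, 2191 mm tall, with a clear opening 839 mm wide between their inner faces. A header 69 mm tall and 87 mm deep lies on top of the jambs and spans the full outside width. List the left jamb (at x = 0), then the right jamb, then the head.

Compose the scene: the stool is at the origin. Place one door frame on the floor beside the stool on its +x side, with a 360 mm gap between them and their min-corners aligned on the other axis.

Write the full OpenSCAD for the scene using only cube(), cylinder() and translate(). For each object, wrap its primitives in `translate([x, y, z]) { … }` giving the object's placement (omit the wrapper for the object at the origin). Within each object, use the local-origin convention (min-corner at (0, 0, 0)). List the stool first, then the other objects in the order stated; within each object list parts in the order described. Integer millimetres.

translate([0, 0, 362]) cube([338, 301, 34]);
cube([38, 38, 362]);
translate([300, 0, 0]) cube([38, 38, 362]);
translate([0, 263, 0]) cube([38, 38, 362]);
translate([300, 263, 0]) cube([38, 38, 362]);
translate([698, 0, 0]) {
  cube([82, 87, 2191]);
  translate([921, 0, 0]) cube([82, 87, 2191]);
  translate([0, 0, 2191]) cube([1003, 87, 69]);
}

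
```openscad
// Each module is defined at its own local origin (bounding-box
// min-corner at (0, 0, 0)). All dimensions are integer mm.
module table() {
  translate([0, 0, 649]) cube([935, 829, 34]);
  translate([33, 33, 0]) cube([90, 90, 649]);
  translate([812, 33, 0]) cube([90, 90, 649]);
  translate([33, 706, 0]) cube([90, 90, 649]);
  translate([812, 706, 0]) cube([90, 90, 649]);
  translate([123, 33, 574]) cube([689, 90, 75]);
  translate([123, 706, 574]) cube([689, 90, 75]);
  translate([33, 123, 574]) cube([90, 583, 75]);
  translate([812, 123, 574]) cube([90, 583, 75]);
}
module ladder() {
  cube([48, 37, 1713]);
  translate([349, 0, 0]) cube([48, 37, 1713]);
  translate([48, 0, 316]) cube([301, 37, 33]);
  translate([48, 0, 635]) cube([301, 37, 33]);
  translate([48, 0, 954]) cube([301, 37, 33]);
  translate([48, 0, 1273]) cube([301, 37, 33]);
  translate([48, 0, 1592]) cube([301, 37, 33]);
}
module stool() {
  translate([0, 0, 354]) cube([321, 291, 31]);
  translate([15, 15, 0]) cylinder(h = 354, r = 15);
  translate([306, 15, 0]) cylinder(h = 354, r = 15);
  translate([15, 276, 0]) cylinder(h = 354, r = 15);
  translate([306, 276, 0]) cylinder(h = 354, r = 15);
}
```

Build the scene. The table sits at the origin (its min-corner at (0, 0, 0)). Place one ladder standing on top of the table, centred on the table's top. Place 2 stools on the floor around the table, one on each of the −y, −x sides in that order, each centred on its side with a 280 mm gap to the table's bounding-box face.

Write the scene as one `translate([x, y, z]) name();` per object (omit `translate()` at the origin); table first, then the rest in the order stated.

table();
translate([269, 396, 683]) ladder();
translate([307, -571, 0]) stool();
translate([-601, 269, 0]) stool();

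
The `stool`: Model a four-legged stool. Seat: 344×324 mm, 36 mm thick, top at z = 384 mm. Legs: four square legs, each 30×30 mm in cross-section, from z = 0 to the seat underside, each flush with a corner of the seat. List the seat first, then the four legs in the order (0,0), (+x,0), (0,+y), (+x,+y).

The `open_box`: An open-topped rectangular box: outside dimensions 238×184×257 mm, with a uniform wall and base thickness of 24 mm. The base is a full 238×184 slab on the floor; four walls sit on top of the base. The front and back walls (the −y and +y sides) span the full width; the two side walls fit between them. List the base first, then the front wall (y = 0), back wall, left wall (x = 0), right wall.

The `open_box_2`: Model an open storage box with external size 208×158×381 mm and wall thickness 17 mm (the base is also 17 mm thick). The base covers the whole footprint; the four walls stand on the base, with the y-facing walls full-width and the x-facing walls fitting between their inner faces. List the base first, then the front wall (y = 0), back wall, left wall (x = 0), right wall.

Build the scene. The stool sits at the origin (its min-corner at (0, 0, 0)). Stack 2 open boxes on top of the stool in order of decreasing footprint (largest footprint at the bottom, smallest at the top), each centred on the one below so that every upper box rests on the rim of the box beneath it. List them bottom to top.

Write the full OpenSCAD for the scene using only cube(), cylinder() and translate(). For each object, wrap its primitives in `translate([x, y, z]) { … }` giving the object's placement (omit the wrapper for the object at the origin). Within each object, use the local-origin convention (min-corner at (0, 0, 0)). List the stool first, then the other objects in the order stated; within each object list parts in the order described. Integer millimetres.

translate([0, 0, 348]) cube([344, 324, 36]);
cube([30, 30, 348]);
translate([314, 0, 0]) cube([30, 30, 348]);
translate([0, 294, 0]) cube([30, 30, 348]);
translate([314, 294, 0]) cube([30, 30, 348]);
translate([53, 70, 384]) {
  cube([238, 184, 24]);
  translate([0, 0, 24]) cube([238, 24, 233]);
  translate([0, 160, 24]) cube([238, 24, 233]);
  translate([0, 24, 24]) cube([24, 136, 233]);
  translate([214, 24, 24]) cube([24, 136, 233]);
}
translate([68, 83, 641]) {
  cube([208, 158, 17]);
  translate([0, 0, 17]) cube([208, 17, 364]);
  translate([0, 141, 17]) cube([208, 17, 364]);
  translate([0, 17, 17]) cube([17, 124, 364]);
  translate([191, 17, 17]) cube([17, 124, 364]);
}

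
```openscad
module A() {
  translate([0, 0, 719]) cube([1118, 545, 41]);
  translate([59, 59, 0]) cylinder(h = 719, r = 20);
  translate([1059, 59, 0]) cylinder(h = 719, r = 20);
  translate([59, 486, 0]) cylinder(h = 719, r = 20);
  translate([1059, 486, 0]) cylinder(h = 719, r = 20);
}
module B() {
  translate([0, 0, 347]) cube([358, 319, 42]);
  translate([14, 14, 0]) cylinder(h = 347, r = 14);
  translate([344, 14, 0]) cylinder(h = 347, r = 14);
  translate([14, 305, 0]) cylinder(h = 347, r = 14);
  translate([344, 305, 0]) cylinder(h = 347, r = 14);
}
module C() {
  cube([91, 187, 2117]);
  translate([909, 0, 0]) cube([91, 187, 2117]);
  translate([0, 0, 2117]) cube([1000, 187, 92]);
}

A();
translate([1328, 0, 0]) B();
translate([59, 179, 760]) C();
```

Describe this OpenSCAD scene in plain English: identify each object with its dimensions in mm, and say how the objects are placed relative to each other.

A is a table: top 1118 mm (x) × 545 mm (y), 41 mm thick, upper face at z = 760 mm, on four round legs of 40 mm diameter, each leg's bounding box inset 39 mm from the nearest pair of top edges, running from z = 0 to the bottom of the top.

B is a simple wooden stool: a rectangular seat 358 mm (x) by 319 mm (y), 42 mm thick, top face at z = 389 mm, on four round legs, each 28 mm in diameter. The legs rest on z = 0, each leg's axis is inset half a diameter from the nearest pair of seat edges (so the leg's bounding box is flush with the corner).

C is a door frame. The clear opening is 818 mm wide and 2117 mm high. Two 91 mm wide jambs, 187 mm deep, stand either side of the opening from the floor to the top of the opening. A 92 mm thick head sits across the top of both jambs, spanning the full outside width of the frame.

The stool is on the floor beside the table on its +x side. The door frame is on top of the table, centred.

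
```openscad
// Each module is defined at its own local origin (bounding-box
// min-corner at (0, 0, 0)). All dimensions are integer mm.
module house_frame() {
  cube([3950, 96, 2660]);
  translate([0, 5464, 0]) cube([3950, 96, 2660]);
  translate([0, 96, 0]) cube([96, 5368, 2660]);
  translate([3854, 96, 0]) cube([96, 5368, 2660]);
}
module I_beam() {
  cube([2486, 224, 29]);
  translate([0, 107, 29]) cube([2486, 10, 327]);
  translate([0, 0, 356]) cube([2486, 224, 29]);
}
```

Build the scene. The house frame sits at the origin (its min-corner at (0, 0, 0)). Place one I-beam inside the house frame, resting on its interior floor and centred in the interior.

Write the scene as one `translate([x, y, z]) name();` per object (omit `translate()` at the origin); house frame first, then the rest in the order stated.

house_frame();
translate([732, 2668, 0]) I_beam();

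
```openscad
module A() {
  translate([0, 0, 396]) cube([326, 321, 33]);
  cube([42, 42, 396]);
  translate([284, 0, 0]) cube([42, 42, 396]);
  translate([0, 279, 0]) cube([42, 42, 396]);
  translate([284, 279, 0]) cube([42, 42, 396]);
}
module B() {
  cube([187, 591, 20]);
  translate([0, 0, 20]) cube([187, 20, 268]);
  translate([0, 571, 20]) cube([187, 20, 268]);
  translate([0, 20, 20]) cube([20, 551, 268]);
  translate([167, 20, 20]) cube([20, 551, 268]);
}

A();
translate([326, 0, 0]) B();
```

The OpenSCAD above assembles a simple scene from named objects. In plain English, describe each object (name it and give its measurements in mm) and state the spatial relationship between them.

A is a four-legged stool. The seat is 326×321 mm, 33 mm thick, top at z = 429 mm. It stands on four square legs, each 42×42 mm in cross-section, from z = 0 to the seat underside, each flush with a corner of the seat.

B is an open storage box with external size 187×591×288 mm and wall thickness 20 mm (the base is also 20 mm thick). The base covers the whole footprint; the four walls stand on the base, with the y-facing walls full-width and the x-facing walls fitting between their inner faces.

The open box is against the stool's +x side, with their −y faces flush.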